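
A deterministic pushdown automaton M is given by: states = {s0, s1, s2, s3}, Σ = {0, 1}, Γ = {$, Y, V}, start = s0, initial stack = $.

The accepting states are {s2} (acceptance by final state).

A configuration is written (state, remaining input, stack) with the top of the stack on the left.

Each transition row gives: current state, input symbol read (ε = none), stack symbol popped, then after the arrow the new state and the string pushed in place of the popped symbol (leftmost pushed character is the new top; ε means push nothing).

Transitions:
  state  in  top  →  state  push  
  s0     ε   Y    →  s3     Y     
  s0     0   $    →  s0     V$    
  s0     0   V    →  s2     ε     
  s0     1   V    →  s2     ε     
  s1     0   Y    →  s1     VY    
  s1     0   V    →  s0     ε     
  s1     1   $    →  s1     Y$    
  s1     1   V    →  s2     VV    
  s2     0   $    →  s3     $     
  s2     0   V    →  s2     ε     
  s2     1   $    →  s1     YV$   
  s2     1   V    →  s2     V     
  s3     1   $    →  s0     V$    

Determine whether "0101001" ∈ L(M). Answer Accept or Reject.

(s0, 0101001, $)
  read 0, top $: go to s0, push V$ → (s0, 101001, V$)
  read 1, top V: go to s2, push ε → (s2, 01001, $)
  read 0, top $: go to s3, push $ → (s3, 1001, $)
  read 1, top $: go to s0, push V$ → (s0, 001, V$)
  read 0, top V: go to s2, push ε → (s2, 01, $)
  read 0, top $: go to s3, push $ → (s3, 1, $)
  read 1, top $: go to s0, push V$ → (s0, ε, V$)
All input consumed; state s0 ∉ F and no further ε-move applies.

Reject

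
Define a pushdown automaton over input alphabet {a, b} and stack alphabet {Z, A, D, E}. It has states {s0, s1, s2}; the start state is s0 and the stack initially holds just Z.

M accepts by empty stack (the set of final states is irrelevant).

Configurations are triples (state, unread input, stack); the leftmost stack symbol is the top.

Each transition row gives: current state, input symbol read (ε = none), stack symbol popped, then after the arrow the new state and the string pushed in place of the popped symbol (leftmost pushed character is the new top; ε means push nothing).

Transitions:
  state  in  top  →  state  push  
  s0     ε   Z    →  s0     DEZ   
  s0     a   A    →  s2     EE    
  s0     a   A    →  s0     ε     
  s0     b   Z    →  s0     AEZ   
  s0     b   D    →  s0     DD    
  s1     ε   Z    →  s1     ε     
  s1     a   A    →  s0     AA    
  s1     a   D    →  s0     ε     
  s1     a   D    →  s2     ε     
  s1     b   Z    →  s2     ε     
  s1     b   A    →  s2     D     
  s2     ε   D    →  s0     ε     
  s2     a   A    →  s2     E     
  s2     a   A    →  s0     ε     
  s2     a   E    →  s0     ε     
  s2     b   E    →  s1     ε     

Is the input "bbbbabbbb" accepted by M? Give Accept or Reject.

No computation consumes all input and empties the stack.

Reject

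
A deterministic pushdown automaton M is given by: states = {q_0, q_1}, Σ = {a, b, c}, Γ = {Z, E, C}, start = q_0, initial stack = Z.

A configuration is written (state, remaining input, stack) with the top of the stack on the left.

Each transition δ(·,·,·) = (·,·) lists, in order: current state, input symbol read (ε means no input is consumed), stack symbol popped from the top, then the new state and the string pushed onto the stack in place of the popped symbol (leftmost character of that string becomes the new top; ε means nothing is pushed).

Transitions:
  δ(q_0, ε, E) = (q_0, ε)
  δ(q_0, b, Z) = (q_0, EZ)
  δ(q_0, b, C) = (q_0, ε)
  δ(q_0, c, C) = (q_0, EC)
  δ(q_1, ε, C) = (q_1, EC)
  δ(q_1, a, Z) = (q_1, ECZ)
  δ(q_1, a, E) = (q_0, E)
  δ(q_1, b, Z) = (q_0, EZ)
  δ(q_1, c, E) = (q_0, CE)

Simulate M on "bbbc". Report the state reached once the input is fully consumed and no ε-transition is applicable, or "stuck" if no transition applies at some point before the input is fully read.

(q_0, bbbc, Z)
  read b, top Z: go to q_0, push EZ → (q_0, bbc, EZ)
  ε-move, top E: go to q_0, push ε → (q_0, bbc, Z)
  read b, top Z: go to q_0, push EZ → (q_0, bc, EZ)
  ε-move, top E: go to q_0, push ε → (q_0, bc, Z)
  read b, top Z: go to q_0, push EZ → (q_0, c, EZ)
  ε-move, top E: go to q_0, push ε → (q_0, c, Z)
No transition for (q_0, c, top Z); M blocks with input c remaining.

stuck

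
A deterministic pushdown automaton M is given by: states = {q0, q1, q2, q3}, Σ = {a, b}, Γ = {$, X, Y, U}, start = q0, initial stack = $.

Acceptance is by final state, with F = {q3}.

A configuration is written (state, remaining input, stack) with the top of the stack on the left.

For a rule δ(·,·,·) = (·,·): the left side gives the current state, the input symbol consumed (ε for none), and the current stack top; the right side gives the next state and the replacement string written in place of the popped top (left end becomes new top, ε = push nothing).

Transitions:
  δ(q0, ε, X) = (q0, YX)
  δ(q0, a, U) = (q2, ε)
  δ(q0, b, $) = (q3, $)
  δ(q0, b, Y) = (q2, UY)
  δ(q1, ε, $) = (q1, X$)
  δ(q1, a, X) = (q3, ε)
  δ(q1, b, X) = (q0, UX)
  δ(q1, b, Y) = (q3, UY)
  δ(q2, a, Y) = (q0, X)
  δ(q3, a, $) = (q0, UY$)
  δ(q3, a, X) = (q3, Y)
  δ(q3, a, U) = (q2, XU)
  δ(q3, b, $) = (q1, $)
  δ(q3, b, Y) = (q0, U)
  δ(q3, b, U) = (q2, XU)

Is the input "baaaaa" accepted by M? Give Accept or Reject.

(q0, baaaaa, $)
  read b, top $: go to q3, push $ → (q3, aaaaa, $)
  read a, top $: go to q0, push UY$ → (q0, aaaa, UY$)
  read a, top U: go to q2, push ε → (q2, aaa, Y$)
  read a, top Y: go to q0, push X → (q0, aa, X$)
  ε-move, top X: go to q0, push YX → (q0, aa, YX$)
No transition applies at (q0, aa, YX$); input not fully consumed.

Reject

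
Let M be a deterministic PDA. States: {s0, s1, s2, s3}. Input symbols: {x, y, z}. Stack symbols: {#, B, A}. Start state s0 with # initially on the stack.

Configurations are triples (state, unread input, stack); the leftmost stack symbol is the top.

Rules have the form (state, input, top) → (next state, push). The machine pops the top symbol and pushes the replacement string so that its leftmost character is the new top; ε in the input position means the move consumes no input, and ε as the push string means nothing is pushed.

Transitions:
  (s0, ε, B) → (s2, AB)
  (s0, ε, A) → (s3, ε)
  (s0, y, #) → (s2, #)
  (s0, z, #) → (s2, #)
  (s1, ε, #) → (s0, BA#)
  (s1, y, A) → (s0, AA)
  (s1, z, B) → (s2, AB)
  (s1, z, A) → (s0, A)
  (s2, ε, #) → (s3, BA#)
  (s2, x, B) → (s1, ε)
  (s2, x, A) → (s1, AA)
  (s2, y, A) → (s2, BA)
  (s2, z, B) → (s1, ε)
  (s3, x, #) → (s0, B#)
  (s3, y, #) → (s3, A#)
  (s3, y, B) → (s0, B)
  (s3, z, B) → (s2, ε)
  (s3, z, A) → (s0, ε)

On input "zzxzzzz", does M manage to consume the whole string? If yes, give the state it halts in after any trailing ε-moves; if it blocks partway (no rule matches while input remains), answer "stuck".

(s0, zzxzzzz, #) ⊢ (s2, zxzzzz, #) ⊢ (s3, zxzzzz, BA#) ⊢ (s2, xzzzz, A#) ⊢ (s1, zzzz, AA#) ⊢ (s0, zzz, AA#) ⊢ (s3, zzz, A#) ⊢ (s0, zz, #) ⊢ (s2, z, #) ⊢ (s3, z, BA#) ⊢ (s2, ε, A#)
All input consumed; M is in state s2.

s2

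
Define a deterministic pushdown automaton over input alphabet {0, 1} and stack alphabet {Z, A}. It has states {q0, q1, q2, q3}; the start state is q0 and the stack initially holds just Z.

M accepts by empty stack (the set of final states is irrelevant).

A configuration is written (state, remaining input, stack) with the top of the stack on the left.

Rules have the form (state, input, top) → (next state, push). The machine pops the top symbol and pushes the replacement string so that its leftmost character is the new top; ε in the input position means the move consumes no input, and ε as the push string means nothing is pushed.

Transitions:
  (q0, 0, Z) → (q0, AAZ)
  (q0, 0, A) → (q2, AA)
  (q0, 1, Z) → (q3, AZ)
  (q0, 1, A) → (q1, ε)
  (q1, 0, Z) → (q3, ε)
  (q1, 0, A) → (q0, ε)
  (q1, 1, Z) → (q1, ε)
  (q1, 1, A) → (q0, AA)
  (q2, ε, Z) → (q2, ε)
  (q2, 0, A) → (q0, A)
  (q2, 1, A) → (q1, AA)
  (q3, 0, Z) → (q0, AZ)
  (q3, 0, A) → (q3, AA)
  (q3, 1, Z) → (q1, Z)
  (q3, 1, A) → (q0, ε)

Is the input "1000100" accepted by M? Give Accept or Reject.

Reject

(q0, 1000100, Z) ⊢ (q3, 000100, AZ) ⊢ (q3, 00100, AAZ) ⊢ (q3, 0100, AAAZ) ⊢ (q3, 100, AAAAZ) ⊢ (q0, 00, AAAZ) ⊢ (q2, 0, AAAAZ) ⊢ (q0, ε, AAAAZ)
All input consumed; stack is AAAAZ, not empty, and no further ε-move applies.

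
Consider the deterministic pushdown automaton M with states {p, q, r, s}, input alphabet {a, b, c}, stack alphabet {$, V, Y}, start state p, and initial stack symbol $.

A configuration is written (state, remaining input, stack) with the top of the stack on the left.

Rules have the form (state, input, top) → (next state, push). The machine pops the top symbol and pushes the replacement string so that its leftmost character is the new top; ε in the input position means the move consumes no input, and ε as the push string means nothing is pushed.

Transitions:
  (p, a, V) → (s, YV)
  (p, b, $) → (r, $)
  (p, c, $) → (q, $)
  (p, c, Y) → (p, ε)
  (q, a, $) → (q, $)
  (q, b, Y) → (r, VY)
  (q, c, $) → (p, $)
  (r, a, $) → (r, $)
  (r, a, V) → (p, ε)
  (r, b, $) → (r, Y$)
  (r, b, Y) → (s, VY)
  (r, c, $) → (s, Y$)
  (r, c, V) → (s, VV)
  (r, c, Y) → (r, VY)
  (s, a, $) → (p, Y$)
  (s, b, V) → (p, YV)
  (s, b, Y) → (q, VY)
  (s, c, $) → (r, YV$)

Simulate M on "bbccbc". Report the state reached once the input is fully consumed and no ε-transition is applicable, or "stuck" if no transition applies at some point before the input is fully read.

(p, bbccbc, $) ⊢ (r, bccbc, $) ⊢ (r, ccbc, Y$) ⊢ (r, cbc, VY$) ⊢ (s, bc, VVY$) ⊢ (p, c, YVVY$) ⊢ (p, ε, VVY$)
All input consumed; M is in state p.

p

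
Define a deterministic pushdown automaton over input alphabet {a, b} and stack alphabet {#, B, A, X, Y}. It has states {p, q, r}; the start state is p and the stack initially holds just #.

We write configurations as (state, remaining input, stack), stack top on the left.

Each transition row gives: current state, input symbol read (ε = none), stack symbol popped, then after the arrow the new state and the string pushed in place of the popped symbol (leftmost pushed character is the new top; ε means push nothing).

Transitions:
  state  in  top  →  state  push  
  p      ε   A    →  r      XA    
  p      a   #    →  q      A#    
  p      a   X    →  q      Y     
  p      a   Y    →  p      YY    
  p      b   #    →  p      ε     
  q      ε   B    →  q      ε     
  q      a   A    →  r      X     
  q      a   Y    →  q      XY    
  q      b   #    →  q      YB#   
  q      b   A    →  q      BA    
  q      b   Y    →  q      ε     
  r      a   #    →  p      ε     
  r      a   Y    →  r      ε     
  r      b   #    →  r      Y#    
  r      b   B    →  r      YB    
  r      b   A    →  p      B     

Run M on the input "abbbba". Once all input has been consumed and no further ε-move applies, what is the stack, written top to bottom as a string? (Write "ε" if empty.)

(p, abbbba, #) ⊢ (q, bbbba, A#) ⊢ (q, bbba, BA#) ⊢ (q, bbba, A#) ⊢ (q, bba, BA#) ⊢ (q, bba, A#) ⊢ (q, ba, BA#) ⊢ (q, ba, A#) ⊢ (q, a, BA#) ⊢ (q, a, A#) ⊢ (r, ε, X#)
All input consumed in state r with stack X#.

X#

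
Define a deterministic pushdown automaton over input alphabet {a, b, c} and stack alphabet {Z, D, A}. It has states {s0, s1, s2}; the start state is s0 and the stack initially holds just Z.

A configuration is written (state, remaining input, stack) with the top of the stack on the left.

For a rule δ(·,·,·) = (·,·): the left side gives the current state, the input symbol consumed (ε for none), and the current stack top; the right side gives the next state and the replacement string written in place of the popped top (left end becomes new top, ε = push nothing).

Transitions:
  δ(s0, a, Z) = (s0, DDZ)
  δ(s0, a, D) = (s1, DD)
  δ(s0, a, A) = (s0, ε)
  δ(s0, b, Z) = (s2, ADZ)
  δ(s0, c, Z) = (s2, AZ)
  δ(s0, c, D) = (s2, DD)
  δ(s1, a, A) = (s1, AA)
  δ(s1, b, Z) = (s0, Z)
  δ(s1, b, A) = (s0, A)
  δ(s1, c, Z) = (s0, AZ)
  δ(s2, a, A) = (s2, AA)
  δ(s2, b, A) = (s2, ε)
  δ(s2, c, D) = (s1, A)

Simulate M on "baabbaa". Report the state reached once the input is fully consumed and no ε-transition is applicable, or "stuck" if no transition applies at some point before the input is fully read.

s2

(s0, baabbaa, Z) ⊢ (s2, aabbaa, ADZ) ⊢ (s2, abbaa, AADZ) ⊢ (s2, bbaa, AAADZ) ⊢ (s2, baa, AADZ) ⊢ (s2, aa, ADZ) ⊢ (s2, a, AADZ) ⊢ (s2, ε, AAADZ)
All input consumed; M is in state s2.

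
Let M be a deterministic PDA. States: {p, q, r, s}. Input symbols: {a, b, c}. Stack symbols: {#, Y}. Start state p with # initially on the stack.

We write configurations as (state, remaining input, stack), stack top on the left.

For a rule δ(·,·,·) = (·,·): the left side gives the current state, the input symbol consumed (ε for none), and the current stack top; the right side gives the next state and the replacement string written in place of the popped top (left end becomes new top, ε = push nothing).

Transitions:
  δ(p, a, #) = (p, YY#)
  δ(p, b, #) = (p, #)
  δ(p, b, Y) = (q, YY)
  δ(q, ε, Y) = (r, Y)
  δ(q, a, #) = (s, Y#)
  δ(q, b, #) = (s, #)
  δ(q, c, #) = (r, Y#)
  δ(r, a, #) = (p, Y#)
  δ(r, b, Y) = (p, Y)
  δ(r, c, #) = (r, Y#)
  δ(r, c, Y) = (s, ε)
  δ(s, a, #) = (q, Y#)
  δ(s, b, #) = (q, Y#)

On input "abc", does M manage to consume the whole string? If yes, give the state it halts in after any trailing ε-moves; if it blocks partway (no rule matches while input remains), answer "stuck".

s

(p, abc, #) ⊢ (p, bc, YY#) ⊢ (q, c, YYY#) ⊢ (r, c, YYY#) ⊢ (s, ε, YY#)
All input consumed; M is in state s.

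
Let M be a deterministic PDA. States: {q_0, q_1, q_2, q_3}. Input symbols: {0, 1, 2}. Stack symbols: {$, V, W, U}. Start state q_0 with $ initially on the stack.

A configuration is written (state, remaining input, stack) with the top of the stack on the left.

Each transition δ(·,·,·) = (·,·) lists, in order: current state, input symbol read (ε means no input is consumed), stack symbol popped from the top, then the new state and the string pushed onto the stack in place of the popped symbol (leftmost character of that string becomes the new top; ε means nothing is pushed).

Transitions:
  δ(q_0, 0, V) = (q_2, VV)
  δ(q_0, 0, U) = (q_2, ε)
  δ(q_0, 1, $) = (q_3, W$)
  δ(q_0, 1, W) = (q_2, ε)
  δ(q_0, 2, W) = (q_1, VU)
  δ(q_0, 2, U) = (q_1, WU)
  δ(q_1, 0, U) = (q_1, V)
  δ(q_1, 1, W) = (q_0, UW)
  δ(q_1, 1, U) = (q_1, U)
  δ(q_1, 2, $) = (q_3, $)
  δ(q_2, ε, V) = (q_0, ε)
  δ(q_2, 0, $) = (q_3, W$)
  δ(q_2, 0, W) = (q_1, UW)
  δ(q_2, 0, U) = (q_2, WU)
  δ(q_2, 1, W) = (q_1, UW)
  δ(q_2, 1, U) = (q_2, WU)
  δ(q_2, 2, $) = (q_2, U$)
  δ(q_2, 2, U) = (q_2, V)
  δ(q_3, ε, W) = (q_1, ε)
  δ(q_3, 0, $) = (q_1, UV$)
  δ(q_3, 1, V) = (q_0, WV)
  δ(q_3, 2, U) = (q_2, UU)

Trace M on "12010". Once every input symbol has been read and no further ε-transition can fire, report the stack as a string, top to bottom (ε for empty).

VV$

(q_0, 12010, $)
  read 1, top $: go to q_3, push W$ → (q_3, 2010, W$)
  ε-move, top W: go to q_1, push ε → (q_1, 2010, $)
  read 2, top $: go to q_3, push $ → (q_3, 010, $)
  read 0, top $: go to q_1, push UV$ → (q_1, 10, UV$)
  read 1, top U: go to q_1, push U → (q_1, 0, UV$)
  read 0, top U: go to q_1, push V → (q_1, ε, VV$)
All input consumed in state q_1 with stack VV$.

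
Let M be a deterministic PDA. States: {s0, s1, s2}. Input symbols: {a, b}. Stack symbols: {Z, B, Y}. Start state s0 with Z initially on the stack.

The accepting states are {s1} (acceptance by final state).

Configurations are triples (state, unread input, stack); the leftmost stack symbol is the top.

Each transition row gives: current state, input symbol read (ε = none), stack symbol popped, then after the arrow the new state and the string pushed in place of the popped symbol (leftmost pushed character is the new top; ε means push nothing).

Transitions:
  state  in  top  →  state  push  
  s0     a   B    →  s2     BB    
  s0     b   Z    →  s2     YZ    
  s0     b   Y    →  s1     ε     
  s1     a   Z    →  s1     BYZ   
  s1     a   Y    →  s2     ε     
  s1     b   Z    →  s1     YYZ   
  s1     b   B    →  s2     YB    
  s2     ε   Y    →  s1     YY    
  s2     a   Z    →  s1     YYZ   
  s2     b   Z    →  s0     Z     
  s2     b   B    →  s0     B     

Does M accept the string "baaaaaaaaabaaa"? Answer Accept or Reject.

Reject

(s0, baaaaaaaaabaaa, Z)
  read b, top Z: go to s2, push YZ → (s2, aaaaaaaaabaaa, YZ)
  ε-move, top Y: go to s1, push YY → (s1, aaaaaaaaabaaa, YYZ)
  read a, top Y: go to s2, push ε → (s2, aaaaaaaabaaa, YZ)
  ε-move, top Y: go to s1, push YY → (s1, aaaaaaaabaaa, YYZ)
  read a, top Y: go to s2, push ε → (s2, aaaaaaabaaa, YZ)
  ε-move, top Y: go to s1, push YY → (s1, aaaaaaabaaa, YYZ)
  read a, top Y: go to s2, push ε → (s2, aaaaaabaaa, YZ)
  ε-move, top Y: go to s1, push YY → (s1, aaaaaabaaa, YYZ)
  read a, top Y: go to s2, push ε → (s2, aaaaabaaa, YZ)
  ε-move, top Y: go to s1, push YY → (s1, aaaaabaaa, YYZ)
  read a, top Y: go to s2, push ε → (s2, aaaabaaa, YZ)
  ε-move, top Y: go to s1, push YY → (s1, aaaabaaa, YYZ)
  read a, top Y: go to s2, push ε → (s2, aaabaaa, YZ)
  ε-move, top Y: go to s1, push YY → (s1, aaabaaa, YYZ)
  read a, top Y: go to s2, push ε → (s2, aabaaa, YZ)
  ε-move, top Y: go to s1, push YY → (s1, aabaaa, YYZ)
  read a, top Y: go to s2, push ε → (s2, abaaa, YZ)
  ε-move, top Y: go to s1, push YY → (s1, abaaa, YYZ)
  read a, top Y: go to s2, push ε → (s2, baaa, YZ)
  ε-move, top Y: go to s1, push YY → (s1, baaa, YYZ)
No transition applies at (s1, baaa, YYZ); input not fully consumed.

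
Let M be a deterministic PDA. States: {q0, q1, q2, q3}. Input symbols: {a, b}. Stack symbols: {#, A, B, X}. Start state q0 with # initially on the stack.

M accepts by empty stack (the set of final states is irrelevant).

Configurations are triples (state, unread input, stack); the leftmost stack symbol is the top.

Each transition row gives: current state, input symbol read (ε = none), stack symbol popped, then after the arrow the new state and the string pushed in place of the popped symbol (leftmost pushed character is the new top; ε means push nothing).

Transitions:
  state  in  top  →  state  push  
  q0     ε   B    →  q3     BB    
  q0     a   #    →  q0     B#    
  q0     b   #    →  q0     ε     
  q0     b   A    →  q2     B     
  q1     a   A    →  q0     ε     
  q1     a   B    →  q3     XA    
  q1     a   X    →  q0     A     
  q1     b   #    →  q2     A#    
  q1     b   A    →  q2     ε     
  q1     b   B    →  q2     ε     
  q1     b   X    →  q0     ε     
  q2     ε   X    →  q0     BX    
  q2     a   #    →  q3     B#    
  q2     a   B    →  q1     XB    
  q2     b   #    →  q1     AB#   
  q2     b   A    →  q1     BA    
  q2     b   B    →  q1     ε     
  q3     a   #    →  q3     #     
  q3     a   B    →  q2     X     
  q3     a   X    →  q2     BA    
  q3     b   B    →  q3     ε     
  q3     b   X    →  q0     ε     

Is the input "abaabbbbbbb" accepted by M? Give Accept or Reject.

Accept

(q0, abaabbbbbbb, #)
  read a, top #: go to q0, push B# → (q0, baabbbbbbb, B#)
  ε-move, top B: go to q3, push BB → (q3, baabbbbbbb, BB#)
  read b, top B: go to q3, push ε → (q3, aabbbbbbb, B#)
  read a, top B: go to q2, push X → (q2, abbbbbbb, X#)
  ε-move, top X: go to q0, push BX → (q0, abbbbbbb, BX#)
  ε-move, top B: go to q3, push BB → (q3, abbbbbbb, BBX#)
  read a, top B: go to q2, push X → (q2, bbbbbbb, XBX#)
  ε-move, top X: go to q0, push BX → (q0, bbbbbbb, BXBX#)
  ε-move, top B: go to q3, push BB → (q3, bbbbbbb, BBXBX#)
  read b, top B: go to q3, push ε → (q3, bbbbbb, BXBX#)
  read b, top B: go to q3, push ε → (q3, bbbbb, XBX#)
  read b, top X: go to q0, push ε → (q0, bbbb, BX#)
  ε-move, top B: go to q3, push BB → (q3, bbbb, BBX#)
  read b, top B: go to q3, push ε → (q3, bbb, BX#)
  read b, top B: go to q3, push ε → (q3, bb, X#)
  read b, top X: go to q0, push ε → (q0, b, #)
  read b, top #: go to q0, push ε → (q0, ε, ε)
All input consumed and the stack is empty.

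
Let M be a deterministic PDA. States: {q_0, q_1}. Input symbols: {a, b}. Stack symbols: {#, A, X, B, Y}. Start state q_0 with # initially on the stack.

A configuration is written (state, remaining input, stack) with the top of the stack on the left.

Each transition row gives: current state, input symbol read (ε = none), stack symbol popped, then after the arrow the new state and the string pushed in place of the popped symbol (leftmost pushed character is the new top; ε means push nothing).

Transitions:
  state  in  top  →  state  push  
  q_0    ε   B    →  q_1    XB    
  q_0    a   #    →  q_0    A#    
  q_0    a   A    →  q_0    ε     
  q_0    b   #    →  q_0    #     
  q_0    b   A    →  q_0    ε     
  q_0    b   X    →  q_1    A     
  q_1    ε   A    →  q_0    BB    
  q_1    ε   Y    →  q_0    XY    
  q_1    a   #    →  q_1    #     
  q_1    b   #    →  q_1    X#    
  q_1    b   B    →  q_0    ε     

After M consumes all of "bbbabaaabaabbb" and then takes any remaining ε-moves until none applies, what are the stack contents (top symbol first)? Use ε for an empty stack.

#

(q_0, bbbabaaabaabbb, #)
  read b, top #: go to q_0, push # → (q_0, bbabaaabaabbb, #)
  read b, top #: go to q_0, push # → (q_0, babaaabaabbb, #)
  read b, top #: go to q_0, push # → (q_0, abaaabaabbb, #)
  read a, top #: go to q_0, push A# → (q_0, baaabaabbb, A#)
  read b, top A: go to q_0, push ε → (q_0, aaabaabbb, #)
  read a, top #: go to q_0, push A# → (q_0, aabaabbb, A#)
  read a, top A: go to q_0, push ε → (q_0, abaabbb, #)
  read a, top #: go to q_0, push A# → (q_0, baabbb, A#)
  read b, top A: go to q_0, push ε → (q_0, aabbb, #)
  read a, top #: go to q_0, push A# → (q_0, abbb, A#)
  read a, top A: go to q_0, push ε → (q_0, bbb, #)
  read b, top #: go to q_0, push # → (q_0, bb, #)
  read b, top #: go to q_0, push # → (q_0, b, #)
  read b, top #: go to q_0, push # → (q_0, ε, #)
All input consumed in state q_0 with stack #.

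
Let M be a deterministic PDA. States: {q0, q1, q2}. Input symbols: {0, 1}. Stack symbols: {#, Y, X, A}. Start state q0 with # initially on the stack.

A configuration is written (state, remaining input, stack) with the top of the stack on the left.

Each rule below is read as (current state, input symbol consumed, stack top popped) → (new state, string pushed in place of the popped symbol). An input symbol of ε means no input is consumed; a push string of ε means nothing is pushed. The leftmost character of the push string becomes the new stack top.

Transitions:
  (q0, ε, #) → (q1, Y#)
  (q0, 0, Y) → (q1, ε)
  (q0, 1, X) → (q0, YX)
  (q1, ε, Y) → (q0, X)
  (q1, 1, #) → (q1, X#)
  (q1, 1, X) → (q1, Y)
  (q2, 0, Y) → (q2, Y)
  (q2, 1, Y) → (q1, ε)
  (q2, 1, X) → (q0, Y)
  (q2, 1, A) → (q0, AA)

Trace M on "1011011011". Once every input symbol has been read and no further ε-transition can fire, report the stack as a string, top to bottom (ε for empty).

YX#

(q0, 1011011011, #)
  ε-move, top #: go to q1, push Y# → (q1, 1011011011, Y#)
  ε-move, top Y: go to q0, push X → (q0, 1011011011, X#)
  read 1, top X: go to q0, push YX → (q0, 011011011, YX#)
  read 0, top Y: go to q1, push ε → (q1, 11011011, X#)
  read 1, top X: go to q1, push Y → (q1, 1011011, Y#)
  ε-move, top Y: go to q0, push X → (q0, 1011011, X#)
  read 1, top X: go to q0, push YX → (q0, 011011, YX#)
  read 0, top Y: go to q1, push ε → (q1, 11011, X#)
  read 1, top X: go to q1, push Y → (q1, 1011, Y#)
  ε-move, top Y: go to q0, push X → (q0, 1011, X#)
  read 1, top X: go to q0, push YX → (q0, 011, YX#)
  read 0, top Y: go to q1, push ε → (q1, 11, X#)
  read 1, top X: go to q1, push Y → (q1, 1, Y#)
  ε-move, top Y: go to q0, push X → (q0, 1, X#)
  read 1, top X: go to q0, push YX → (q0, ε, YX#)
All input consumed in state q0 with stack YX#.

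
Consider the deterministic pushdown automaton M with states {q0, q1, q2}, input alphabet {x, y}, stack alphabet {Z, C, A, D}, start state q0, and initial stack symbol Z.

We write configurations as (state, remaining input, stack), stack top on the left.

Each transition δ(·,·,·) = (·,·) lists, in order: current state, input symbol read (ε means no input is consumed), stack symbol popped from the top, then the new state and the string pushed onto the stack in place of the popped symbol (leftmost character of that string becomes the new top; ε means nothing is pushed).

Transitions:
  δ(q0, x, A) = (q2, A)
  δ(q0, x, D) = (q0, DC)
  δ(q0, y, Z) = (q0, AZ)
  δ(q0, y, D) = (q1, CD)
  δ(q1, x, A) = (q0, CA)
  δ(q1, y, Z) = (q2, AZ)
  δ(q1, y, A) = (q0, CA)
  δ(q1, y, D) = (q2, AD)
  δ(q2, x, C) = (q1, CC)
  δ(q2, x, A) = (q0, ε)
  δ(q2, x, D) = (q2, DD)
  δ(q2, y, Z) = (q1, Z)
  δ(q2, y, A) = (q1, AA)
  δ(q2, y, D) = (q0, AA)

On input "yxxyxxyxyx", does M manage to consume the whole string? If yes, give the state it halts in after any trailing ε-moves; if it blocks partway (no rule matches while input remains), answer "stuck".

(q0, yxxyxxyxyx, Z) ⊢ (q0, xxyxxyxyx, AZ) ⊢ (q2, xyxxyxyx, AZ) ⊢ (q0, yxxyxyx, Z) ⊢ (q0, xxyxyx, AZ) ⊢ (q2, xyxyx, AZ) ⊢ (q0, yxyx, Z) ⊢ (q0, xyx, AZ) ⊢ (q2, yx, AZ) ⊢ (q1, x, AAZ) ⊢ (q0, ε, CAAZ)
All input consumed; M is in state q0.

q0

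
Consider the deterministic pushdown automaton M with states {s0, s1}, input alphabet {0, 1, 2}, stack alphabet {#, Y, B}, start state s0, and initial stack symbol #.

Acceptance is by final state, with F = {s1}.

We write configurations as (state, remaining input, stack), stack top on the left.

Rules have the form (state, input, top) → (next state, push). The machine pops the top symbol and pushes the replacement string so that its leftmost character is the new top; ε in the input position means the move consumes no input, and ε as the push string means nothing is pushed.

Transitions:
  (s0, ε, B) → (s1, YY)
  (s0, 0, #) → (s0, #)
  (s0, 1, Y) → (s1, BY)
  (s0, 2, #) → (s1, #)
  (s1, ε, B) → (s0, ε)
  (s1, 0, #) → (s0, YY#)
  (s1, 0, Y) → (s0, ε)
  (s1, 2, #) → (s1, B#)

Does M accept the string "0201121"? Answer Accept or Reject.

(s0, 0201121, #)
  read 0, top #: go to s0, push # → (s0, 201121, #)
  read 2, top #: go to s1, push # → (s1, 01121, #)
  read 0, top #: go to s0, push YY# → (s0, 1121, YY#)
  read 1, top Y: go to s1, push BY → (s1, 121, BYY#)
  ε-move, top B: go to s0, push ε → (s0, 121, YY#)
  read 1, top Y: go to s1, push BY → (s1, 21, BYY#)
  ε-move, top B: go to s0, push ε → (s0, 21, YY#)
No transition applies at (s0, 21, YY#); input not fully consumed.

Reject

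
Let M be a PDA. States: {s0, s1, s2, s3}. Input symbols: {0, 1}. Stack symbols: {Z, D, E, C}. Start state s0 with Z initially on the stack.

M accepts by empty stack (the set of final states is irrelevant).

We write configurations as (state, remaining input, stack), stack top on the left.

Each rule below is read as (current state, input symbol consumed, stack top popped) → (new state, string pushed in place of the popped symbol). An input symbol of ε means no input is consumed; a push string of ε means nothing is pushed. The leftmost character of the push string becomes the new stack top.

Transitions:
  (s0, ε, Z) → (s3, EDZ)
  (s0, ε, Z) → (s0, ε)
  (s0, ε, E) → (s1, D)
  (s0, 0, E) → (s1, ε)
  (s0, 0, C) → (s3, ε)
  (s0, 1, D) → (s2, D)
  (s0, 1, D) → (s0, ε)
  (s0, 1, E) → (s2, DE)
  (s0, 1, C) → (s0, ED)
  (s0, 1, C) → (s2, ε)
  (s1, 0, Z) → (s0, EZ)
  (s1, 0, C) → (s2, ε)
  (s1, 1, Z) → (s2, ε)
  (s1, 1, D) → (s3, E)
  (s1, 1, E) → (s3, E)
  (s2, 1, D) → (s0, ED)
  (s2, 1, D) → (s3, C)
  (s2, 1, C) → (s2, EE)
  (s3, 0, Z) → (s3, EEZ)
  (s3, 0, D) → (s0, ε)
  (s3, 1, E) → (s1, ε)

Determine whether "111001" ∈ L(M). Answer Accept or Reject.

Accept

One accepting computation: (s0, 111001, Z) ⊢ (s3, 111001, EDZ) ⊢ (s1, 11001, DZ) ⊢ (s3, 1001, EZ) ⊢ (s1, 001, Z) ⊢ (s0, 01, EZ) ⊢ (s1, 1, Z) ⊢ (s2, ε, ε)
All input consumed and the stack is empty.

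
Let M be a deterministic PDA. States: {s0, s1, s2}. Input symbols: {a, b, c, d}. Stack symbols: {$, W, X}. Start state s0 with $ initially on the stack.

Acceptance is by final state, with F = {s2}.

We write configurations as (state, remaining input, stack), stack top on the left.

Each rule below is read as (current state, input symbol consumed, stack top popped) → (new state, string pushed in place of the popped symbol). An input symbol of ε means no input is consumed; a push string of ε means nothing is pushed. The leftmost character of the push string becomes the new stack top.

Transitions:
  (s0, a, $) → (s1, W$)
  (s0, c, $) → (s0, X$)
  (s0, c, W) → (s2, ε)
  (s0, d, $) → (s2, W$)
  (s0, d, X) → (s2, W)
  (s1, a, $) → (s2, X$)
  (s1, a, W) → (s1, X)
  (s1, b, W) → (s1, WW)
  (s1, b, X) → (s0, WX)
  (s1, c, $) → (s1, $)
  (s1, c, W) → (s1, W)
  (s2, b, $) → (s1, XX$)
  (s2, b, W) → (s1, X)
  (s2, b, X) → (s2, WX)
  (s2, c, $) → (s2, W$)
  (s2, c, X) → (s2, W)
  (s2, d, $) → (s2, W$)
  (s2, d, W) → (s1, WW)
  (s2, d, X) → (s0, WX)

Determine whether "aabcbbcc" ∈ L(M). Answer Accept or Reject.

Reject

(s0, aabcbbcc, $)
  read a, top $: go to s1, push W$ → (s1, abcbbcc, W$)
  read a, top W: go to s1, push X → (s1, bcbbcc, X$)
  read b, top X: go to s0, push WX → (s0, cbbcc, WX$)
  read c, top W: go to s2, push ε → (s2, bbcc, X$)
  read b, top X: go to s2, push WX → (s2, bcc, WX$)
  read b, top W: go to s1, push X → (s1, cc, XX$)
No transition applies at (s1, cc, XX$); input not fully consumed.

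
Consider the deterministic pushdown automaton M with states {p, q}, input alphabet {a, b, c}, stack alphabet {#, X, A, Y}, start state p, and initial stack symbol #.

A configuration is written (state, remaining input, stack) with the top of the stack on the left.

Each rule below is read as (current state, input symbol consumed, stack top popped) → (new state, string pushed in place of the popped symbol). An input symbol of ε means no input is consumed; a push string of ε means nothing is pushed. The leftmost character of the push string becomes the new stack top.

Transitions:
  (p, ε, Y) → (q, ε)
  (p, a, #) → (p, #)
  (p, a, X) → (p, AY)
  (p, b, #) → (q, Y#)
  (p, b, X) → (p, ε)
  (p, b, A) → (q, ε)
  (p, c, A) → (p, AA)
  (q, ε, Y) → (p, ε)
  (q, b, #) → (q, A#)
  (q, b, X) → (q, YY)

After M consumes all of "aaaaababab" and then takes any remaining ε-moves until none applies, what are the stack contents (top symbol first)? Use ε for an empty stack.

(p, aaaaababab, #)
  read a, top #: go to p, push # → (p, aaaababab, #)
  read a, top #: go to p, push # → (p, aaababab, #)
  read a, top #: go to p, push # → (p, aababab, #)
  read a, top #: go to p, push # → (p, ababab, #)
  read a, top #: go to p, push # → (p, babab, #)
  read b, top #: go to q, push Y# → (q, abab, Y#)
  ε-move, top Y: go to p, push ε → (p, abab, #)
  read a, top #: go to p, push # → (p, bab, #)
  read b, top #: go to q, push Y# → (q, ab, Y#)
  ε-move, top Y: go to p, push ε → (p, ab, #)
  read a, top #: go to p, push # → (p, b, #)
  read b, top #: go to q, push Y# → (q, ε, Y#)
  ε-move, top Y: go to p, push ε → (p, ε, #)
All input consumed in state p with stack #.

#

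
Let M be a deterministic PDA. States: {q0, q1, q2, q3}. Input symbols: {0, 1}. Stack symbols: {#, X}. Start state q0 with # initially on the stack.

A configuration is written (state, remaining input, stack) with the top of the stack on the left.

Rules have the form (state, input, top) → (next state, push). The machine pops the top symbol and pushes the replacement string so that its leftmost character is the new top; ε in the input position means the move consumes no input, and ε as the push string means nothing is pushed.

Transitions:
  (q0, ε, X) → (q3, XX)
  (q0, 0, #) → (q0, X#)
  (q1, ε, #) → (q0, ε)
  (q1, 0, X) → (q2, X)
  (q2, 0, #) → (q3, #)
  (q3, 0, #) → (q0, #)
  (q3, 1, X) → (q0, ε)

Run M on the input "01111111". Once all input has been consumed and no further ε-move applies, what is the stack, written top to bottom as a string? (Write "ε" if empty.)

(q0, 01111111, #) ⊢ (q0, 1111111, X#) ⊢ (q3, 1111111, XX#) ⊢ (q0, 111111, X#) ⊢ (q3, 111111, XX#) ⊢ (q0, 11111, X#) ⊢ (q3, 11111, XX#) ⊢ (q0, 1111, X#) ⊢ (q3, 1111, XX#) ⊢ (q0, 111, X#) ⊢ (q3, 111, XX#) ⊢ (q0, 11, X#) ⊢ (q3, 11, XX#) ⊢ (q0, 1, X#) ⊢ (q3, 1, XX#) ⊢ (q0, ε, X#) ⊢ (q3, ε, XX#)
All input consumed in state q3 with stack XX#.

XX#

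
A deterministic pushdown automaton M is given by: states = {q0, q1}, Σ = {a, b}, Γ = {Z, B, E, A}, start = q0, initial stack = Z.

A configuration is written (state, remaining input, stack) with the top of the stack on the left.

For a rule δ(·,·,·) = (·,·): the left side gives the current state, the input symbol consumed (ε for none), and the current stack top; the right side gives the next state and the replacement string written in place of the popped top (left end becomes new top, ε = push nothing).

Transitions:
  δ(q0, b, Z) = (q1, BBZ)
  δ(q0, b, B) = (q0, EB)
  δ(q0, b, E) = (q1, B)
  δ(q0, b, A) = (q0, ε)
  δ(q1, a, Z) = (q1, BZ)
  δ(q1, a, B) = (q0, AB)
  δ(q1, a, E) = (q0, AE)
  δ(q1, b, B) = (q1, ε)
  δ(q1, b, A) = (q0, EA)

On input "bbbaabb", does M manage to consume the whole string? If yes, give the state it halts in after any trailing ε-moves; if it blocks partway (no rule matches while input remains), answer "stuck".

(q0, bbbaabb, Z) ⊢ (q1, bbaabb, BBZ) ⊢ (q1, baabb, BZ) ⊢ (q1, aabb, Z) ⊢ (q1, abb, BZ) ⊢ (q0, bb, ABZ) ⊢ (q0, b, BZ) ⊢ (q0, ε, EBZ)
All input consumed; M is in state q0.

q0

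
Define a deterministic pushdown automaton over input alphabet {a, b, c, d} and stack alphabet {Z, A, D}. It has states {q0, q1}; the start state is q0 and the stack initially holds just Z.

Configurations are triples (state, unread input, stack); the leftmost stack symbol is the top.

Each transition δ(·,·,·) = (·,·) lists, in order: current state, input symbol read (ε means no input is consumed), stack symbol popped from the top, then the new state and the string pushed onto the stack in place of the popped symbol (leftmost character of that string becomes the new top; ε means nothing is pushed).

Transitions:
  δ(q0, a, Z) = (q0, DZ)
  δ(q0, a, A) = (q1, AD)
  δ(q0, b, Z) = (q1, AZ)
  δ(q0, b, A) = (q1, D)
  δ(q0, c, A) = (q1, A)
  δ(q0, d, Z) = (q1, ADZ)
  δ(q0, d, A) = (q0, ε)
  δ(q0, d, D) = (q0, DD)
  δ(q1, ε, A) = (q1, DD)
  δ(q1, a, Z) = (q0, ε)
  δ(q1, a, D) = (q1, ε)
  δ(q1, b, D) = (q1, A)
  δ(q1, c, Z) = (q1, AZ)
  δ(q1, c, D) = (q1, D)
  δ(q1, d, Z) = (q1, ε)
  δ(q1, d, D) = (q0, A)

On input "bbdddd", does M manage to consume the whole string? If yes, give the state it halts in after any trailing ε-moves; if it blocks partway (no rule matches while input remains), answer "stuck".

q0

(q0, bbdddd, Z) ⊢ (q1, bdddd, AZ) ⊢ (q1, bdddd, DDZ) ⊢ (q1, dddd, ADZ) ⊢ (q1, dddd, DDDZ) ⊢ (q0, ddd, ADDZ) ⊢ (q0, dd, DDZ) ⊢ (q0, d, DDDZ) ⊢ (q0, ε, DDDDZ)
All input consumed; M is in state q0.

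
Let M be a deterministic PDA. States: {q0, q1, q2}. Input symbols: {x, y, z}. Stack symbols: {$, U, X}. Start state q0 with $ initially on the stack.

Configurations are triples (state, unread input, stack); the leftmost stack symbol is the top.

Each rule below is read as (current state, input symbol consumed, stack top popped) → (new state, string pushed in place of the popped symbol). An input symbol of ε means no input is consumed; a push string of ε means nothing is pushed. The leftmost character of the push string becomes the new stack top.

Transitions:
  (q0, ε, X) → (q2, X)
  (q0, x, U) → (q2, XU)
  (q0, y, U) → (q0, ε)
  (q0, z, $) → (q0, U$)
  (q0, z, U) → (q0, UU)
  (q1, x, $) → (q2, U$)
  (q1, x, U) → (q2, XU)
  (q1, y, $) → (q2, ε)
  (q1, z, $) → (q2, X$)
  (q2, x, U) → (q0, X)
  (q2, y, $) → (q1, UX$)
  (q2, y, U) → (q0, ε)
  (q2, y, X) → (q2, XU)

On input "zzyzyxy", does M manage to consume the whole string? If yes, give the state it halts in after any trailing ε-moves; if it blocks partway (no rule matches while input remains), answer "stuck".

(q0, zzyzyxy, $)
  read z, top $: go to q0, push U$ → (q0, zyzyxy, U$)
  read z, top U: go to q0, push UU → (q0, yzyxy, UU$)
  read y, top U: go to q0, push ε → (q0, zyxy, U$)
  read z, top U: go to q0, push UU → (q0, yxy, UU$)
  read y, top U: go to q0, push ε → (q0, xy, U$)
  read x, top U: go to q2, push XU → (q2, y, XU$)
  read y, top X: go to q2, push XU → (q2, ε, XUU$)
All input consumed; M is in state q2.

q2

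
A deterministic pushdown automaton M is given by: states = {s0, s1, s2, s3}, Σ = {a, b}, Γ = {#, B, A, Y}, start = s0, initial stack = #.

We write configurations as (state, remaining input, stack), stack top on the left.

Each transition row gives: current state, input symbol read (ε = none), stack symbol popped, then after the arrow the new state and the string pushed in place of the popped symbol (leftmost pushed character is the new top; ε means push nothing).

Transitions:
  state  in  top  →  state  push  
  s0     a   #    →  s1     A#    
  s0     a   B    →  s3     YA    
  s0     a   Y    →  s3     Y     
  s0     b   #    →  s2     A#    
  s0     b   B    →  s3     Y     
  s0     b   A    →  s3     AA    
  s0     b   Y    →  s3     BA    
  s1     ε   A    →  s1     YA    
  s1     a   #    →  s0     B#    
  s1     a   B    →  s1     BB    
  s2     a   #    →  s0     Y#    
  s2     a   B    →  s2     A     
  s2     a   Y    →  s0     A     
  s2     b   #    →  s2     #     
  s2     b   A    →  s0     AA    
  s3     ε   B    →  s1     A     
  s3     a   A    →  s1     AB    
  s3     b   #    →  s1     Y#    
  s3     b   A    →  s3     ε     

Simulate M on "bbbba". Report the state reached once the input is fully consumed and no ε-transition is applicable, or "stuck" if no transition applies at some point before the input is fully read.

s1

(s0, bbbba, #)
  read b, top #: go to s2, push A# → (s2, bbba, A#)
  read b, top A: go to s0, push AA → (s0, bba, AA#)
  read b, top A: go to s3, push AA → (s3, ba, AAA#)
  read b, top A: go to s3, push ε → (s3, a, AA#)
  read a, top A: go to s1, push AB → (s1, ε, ABA#)
  ε-move, top A: go to s1, push YA → (s1, ε, YABA#)
All input consumed; M is in state s1.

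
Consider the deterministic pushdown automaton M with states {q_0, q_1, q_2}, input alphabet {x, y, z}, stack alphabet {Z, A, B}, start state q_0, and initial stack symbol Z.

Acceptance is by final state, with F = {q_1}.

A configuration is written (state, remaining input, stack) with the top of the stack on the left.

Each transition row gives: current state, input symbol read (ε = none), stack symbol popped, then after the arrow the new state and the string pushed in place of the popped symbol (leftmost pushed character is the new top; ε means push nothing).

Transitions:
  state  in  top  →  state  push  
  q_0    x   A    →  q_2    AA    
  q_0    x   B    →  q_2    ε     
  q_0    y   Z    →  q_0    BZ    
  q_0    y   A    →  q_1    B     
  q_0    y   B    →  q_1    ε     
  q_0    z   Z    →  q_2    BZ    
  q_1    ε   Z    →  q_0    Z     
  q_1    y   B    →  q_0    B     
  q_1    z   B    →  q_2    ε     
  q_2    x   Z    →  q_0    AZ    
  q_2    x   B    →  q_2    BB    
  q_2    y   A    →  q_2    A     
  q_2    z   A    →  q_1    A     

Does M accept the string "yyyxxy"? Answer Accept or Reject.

Accept

(q_0, yyyxxy, Z)
  read y, top Z: go to q_0, push BZ → (q_0, yyxxy, BZ)
  read y, top B: go to q_1, push ε → (q_1, yxxy, Z)
  ε-move, top Z: go to q_0, push Z → (q_0, yxxy, Z)
  read y, top Z: go to q_0, push BZ → (q_0, xxy, BZ)
  read x, top B: go to q_2, push ε → (q_2, xy, Z)
  read x, top Z: go to q_0, push AZ → (q_0, y, AZ)
  read y, top A: go to q_1, push B → (q_1, ε, BZ)
All input consumed; state q_1 ∈ F.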